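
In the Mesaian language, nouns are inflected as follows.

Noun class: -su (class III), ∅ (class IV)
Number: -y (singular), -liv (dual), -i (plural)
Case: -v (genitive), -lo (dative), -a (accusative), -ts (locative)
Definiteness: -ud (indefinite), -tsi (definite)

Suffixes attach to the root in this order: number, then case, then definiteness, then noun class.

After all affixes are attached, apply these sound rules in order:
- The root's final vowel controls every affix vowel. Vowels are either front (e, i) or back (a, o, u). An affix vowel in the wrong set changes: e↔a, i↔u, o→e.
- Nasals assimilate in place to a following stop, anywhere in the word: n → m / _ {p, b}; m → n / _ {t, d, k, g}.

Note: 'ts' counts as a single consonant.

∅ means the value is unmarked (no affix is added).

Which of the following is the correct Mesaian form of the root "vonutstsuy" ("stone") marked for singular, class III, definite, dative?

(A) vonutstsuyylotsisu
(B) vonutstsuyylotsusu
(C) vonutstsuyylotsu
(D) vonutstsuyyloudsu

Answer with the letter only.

Attach number singular -y → vonutstsuyy.
Attach case dative -lo → vonutstsuyylo.
Attach definiteness definite -tsi → vonutstsuyylotsi.
Attach noun class class III -su → vonutstsuyylotsisu.
Apply vowel harmony: vonutstsuyylotsisu → vonutstsuyylotsusu.
Nasal assimilation: no change.
So the correct form is vonutstsuyylotsusu, option (B).
(D) vonutstsuyyloudsu is wrong: it uses indefinite instead of definite for definiteness.
(C) vonutstsuyylotsu is wrong: it uses class IV instead of class III for noun class.
(A) vonutstsuyylotsisu is wrong: it fails to apply the sound rule(s).

B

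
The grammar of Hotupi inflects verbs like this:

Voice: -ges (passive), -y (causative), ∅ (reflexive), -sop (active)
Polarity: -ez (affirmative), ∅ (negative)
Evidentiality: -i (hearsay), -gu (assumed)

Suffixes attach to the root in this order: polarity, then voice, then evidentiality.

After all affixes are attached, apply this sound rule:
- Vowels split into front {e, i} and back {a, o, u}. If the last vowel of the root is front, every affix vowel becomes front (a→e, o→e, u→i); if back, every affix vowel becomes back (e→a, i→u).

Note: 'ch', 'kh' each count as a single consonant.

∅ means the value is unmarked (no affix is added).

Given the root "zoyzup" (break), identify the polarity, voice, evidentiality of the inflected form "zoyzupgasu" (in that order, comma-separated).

Segment: zoyzup-ges-i.
polarity: ∅ → negative.
voice: -ges → passive.
evidentiality: -i → hearsay.

negative, passive, hearsay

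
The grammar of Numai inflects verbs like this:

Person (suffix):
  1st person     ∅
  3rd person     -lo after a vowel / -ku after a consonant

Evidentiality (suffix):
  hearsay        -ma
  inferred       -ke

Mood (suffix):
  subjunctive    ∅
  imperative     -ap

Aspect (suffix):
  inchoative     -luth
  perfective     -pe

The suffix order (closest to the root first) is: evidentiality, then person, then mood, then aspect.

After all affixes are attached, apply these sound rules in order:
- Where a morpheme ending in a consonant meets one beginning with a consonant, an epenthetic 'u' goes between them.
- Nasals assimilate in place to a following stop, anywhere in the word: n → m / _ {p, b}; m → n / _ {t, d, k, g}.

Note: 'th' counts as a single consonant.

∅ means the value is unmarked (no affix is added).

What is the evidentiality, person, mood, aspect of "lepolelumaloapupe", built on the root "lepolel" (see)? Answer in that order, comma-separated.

Segment: lepolel-ma-lo-ap-pe.
evidentiality: -ma → hearsay.
person: -lo/ku → 3rd person.
mood: -ap → imperative.
aspect: -pe → perfective.

hearsay, 3rd person, imperative, perfective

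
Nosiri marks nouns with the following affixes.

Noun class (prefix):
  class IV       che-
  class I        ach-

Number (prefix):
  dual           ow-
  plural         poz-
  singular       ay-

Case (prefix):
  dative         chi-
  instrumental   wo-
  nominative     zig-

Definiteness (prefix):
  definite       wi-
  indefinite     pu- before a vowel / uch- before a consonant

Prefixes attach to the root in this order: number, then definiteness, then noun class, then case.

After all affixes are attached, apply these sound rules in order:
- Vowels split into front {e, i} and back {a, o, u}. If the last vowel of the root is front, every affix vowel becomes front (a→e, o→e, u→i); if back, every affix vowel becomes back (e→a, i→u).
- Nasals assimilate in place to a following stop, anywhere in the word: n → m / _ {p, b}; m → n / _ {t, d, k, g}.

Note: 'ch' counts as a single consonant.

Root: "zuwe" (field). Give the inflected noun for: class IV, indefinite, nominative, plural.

zigcheichpezzuwe

Attach number plural poz- → pozzuwe.
Attach definiteness indefinite uch- (before consonant 'p') → uchpozzuwe.
Attach noun class class IV che- → cheuchpozzuwe.
Attach case nominative zig- → zigcheuchpozzuwe.
Apply vowel harmony: zigcheuchpozzuwe → zigcheichpezzuwe.
Nasal assimilation: no change.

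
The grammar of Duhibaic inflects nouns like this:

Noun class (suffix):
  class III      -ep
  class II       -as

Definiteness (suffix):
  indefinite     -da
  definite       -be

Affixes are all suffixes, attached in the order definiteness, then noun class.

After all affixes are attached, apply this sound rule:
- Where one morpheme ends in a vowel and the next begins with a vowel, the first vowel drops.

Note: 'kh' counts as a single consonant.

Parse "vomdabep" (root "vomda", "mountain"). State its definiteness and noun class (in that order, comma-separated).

definite, class III

Segment: vomda-be-ep.
definiteness: -be → definite.
noun class: -ep → class III.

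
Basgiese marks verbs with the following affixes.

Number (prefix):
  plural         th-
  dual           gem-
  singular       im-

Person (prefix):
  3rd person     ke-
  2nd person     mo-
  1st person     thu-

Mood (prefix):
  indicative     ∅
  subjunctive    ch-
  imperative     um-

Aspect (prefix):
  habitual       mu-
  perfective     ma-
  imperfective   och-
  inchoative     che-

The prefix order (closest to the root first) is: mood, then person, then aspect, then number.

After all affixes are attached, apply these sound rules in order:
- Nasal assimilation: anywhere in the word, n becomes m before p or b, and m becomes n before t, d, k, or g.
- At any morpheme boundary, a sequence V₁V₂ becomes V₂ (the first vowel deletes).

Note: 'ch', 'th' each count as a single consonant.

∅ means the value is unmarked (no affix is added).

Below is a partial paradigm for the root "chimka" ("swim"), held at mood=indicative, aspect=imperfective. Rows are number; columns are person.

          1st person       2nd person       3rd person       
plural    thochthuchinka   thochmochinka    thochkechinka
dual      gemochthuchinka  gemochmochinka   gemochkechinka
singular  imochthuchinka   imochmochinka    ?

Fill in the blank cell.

mood = indicative: zero marking, form stays chimka.
Attach person 3rd person ke- → kechimka.
Attach aspect imperfective och- → ochkechimka.
Attach number singular im- → imochkechimka.
Apply nasal assimilation: imochkechimka → imochkechinka.
Vowel deletion: no change.

imochkechinka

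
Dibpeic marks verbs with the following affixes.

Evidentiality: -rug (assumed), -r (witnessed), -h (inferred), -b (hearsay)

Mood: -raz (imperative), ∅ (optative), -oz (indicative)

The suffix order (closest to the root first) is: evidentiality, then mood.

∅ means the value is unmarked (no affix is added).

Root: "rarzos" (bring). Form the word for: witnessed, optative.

rarzosr

Attach evidentiality witnessed -r → rarzosr.
mood = optative: zero marking, form stays rarzosr.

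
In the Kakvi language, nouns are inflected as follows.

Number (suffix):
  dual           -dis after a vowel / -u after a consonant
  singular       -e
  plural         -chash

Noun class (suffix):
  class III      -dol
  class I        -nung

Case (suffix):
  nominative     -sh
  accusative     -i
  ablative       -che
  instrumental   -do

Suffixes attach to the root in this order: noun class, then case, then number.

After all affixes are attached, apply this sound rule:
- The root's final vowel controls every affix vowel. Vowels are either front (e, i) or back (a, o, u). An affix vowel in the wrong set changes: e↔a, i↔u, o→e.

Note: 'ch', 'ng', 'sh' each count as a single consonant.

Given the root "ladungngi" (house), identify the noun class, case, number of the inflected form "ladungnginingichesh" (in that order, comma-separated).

Segment: ladungngi-nung-i-chash.
noun class: -nung → class I.
case: -i → accusative.
number: -chash → plural.

class I, accusative, plural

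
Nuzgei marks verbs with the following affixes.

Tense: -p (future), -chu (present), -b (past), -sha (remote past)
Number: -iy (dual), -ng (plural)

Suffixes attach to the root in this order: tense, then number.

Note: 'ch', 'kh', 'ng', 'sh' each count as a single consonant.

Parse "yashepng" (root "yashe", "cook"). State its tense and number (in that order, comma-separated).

Segment: yashe-p-ng.
tense: -p → future.
number: -ng → plural.

future, plural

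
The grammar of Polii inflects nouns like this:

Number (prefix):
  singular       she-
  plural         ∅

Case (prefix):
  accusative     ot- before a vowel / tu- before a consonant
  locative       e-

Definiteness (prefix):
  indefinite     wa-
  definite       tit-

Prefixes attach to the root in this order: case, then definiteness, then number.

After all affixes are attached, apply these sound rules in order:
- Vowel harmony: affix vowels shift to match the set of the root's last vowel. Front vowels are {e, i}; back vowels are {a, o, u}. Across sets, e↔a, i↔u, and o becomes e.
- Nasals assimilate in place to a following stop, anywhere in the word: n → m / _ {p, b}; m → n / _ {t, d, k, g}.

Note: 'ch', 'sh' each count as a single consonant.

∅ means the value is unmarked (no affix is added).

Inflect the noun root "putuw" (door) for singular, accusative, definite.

Attach case accusative tu- (before consonant 'p') → tuputuw.
Attach definiteness definite tit- → tittuputuw.
Attach number singular she- → shetittuputuw.
Apply vowel harmony: shetittuputuw → shatuttuputuw.
Nasal assimilation: no change.

shatuttuputuw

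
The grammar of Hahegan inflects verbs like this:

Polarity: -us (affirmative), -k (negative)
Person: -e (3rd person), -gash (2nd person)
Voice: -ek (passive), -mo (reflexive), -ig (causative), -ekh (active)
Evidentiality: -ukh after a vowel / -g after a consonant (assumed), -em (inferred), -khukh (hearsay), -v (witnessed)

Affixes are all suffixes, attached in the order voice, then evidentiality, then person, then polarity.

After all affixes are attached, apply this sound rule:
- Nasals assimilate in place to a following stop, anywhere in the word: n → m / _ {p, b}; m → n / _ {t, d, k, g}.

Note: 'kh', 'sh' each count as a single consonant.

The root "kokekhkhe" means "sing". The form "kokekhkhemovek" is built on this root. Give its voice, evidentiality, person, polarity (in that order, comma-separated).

Segment: kokekhkhe-mo-v-e-k.
voice: -mo → reflexive.
evidentiality: -v → witnessed.
person: -e → 3rd person.
polarity: -k → negative.

reflexive, witnessed, 3rd person, negative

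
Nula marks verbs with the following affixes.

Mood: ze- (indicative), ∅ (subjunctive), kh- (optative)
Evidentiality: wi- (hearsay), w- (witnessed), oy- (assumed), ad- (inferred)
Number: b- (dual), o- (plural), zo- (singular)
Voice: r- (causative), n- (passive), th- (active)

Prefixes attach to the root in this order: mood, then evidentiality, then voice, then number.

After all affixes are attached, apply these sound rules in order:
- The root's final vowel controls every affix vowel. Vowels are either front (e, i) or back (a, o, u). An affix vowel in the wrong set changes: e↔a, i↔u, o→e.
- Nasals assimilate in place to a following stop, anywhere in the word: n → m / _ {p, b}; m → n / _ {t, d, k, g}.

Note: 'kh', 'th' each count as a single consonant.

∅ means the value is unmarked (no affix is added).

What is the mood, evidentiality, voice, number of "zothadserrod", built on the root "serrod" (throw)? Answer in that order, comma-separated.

subjunctive, inferred, active, singular

Segment: zo-th-ad-serrod.
mood: ∅ → subjunctive.
evidentiality: ad- → inferred.
voice: th- → active.
number: zo- → singular.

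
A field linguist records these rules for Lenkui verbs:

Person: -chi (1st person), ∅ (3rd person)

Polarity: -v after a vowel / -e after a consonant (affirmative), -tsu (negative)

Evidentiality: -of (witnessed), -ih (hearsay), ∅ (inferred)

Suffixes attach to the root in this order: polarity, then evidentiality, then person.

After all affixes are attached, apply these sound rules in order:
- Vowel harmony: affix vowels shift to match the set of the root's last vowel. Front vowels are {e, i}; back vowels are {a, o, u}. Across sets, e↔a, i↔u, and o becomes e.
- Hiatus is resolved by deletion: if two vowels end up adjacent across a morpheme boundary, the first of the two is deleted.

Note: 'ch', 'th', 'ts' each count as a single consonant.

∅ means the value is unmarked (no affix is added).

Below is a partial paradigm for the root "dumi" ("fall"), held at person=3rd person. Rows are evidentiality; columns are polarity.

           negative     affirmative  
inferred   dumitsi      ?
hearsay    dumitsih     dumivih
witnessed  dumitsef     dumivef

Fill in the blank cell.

Attach polarity affirmative -v (after vowel 'i') → dumiv.
evidentiality = inferred: zero marking, form stays dumiv.
person = 3rd person: zero marking, form stays dumiv.
Vowel harmony: no change.
Vowel deletion: no change.

dumiv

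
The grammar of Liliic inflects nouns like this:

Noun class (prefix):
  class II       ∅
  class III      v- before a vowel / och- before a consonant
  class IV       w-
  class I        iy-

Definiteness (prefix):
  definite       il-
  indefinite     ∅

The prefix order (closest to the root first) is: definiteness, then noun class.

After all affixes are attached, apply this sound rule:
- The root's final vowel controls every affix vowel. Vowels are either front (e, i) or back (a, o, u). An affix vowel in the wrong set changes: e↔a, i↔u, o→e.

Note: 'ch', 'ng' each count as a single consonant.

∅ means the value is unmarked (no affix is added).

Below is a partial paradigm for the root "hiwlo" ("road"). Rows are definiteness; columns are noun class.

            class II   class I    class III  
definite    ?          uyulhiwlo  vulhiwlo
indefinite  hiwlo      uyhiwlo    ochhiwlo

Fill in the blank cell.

Attach definiteness definite il- → ilhiwlo.
noun class = class II: zero marking, form stays ilhiwlo.
Apply vowel harmony: ilhiwlo → ulhiwlo.

ulhiwlo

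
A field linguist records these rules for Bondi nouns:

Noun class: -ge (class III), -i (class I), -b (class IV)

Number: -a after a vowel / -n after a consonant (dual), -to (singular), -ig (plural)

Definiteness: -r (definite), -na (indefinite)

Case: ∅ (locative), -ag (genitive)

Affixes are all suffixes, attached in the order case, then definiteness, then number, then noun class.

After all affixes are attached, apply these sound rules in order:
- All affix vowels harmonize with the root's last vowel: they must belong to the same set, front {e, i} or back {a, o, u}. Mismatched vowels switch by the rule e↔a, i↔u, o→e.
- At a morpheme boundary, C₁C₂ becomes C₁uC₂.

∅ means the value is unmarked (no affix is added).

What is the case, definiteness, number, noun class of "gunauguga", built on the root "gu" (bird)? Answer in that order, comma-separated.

Segment: gu-na-ig-ge.
case: ∅ → locative.
definiteness: -na → indefinite.
number: -ig → plural.
noun class: -ge → class III.

locative, indefinite, plural, class III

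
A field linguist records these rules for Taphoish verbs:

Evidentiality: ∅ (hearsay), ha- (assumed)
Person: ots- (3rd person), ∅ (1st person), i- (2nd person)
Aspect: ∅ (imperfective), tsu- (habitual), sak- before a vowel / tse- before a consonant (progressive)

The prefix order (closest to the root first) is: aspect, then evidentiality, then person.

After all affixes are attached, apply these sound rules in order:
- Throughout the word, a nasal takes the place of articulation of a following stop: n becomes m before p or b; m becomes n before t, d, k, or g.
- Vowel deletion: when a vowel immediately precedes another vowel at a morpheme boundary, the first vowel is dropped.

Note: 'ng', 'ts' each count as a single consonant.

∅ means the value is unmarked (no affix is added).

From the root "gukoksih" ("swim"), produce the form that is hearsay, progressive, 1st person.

tsegukoksih

Attach aspect progressive tse- (before consonant 'g') → tsegukoksih.
evidentiality = hearsay: zero marking, form stays tsegukoksih.
person = 1st person: zero marking, form stays tsegukoksih.
Nasal assimilation: no change.
Vowel deletion: no change.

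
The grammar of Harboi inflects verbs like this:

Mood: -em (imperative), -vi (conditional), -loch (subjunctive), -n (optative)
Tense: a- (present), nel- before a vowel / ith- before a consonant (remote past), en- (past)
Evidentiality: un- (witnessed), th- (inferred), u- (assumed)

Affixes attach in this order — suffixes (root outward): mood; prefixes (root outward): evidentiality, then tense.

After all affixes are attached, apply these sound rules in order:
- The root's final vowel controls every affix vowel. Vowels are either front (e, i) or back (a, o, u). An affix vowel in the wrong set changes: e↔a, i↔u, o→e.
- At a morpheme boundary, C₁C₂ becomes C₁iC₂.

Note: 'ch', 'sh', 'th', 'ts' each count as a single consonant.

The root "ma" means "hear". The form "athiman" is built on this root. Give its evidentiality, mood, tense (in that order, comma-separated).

inferred, optative, present

Segment: a-th-ma-n.
evidentiality: th- → inferred.
mood: -n → optative.
tense: a- → present.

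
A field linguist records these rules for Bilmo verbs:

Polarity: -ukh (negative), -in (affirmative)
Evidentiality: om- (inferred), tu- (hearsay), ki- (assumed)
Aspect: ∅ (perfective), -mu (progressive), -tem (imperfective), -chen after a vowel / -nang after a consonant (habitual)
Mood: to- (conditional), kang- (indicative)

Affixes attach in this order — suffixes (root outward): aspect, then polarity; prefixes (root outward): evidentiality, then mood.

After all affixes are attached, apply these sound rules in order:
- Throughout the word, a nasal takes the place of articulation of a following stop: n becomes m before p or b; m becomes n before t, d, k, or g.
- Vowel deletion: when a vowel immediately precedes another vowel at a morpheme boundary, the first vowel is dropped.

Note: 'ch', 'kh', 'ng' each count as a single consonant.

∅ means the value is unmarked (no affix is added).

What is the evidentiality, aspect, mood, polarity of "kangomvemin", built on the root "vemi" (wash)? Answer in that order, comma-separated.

inferred, perfective, indicative, affirmative

Segment: kang-om-vemi-in.
evidentiality: om- → inferred.
aspect: ∅ → perfective.
mood: kang- → indicative.
polarity: -in → affirmative.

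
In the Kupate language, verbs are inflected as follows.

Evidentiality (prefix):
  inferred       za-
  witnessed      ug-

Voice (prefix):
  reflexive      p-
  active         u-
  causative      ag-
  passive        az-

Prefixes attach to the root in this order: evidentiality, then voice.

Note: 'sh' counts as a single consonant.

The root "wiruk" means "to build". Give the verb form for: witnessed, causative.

Attach evidentiality witnessed ug- → ugwiruk.
Attach voice causative ag- → agugwiruk.

agugwiruk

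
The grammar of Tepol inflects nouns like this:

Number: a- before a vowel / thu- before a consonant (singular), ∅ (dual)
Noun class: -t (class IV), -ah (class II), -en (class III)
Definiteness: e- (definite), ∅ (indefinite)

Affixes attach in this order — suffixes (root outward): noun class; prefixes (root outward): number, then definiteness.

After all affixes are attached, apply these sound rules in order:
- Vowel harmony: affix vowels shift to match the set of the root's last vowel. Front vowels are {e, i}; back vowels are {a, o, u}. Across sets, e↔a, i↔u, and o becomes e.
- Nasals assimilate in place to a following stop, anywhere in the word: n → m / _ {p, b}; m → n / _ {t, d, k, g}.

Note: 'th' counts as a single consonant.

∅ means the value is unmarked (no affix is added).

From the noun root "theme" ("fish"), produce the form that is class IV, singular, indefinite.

thithemet

Attach number singular thu- (before consonant 'th') → thutheme.
Attach noun class class IV -t → thuthemet.
definiteness = indefinite: zero marking, form stays thuthemet.
Apply vowel harmony: thuthemet → thithemet.
Nasal assimilation: no change.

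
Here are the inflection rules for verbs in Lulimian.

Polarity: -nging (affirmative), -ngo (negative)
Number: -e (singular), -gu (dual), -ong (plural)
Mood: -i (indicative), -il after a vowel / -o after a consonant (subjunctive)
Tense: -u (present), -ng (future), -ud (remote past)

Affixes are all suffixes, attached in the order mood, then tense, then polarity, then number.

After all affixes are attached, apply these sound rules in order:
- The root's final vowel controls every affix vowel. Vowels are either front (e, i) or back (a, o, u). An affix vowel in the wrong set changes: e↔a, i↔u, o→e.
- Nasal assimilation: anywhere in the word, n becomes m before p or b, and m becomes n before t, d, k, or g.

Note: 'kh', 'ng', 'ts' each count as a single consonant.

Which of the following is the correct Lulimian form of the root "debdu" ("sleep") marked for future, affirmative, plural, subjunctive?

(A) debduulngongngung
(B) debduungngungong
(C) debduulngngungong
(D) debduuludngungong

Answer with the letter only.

C

Attach mood subjunctive -il (after vowel 'u') → debduil.
Attach tense future -ng → debduilng.
Attach polarity affirmative -nging → debduilngnging.
Attach number plural -ong → debduilngngingong.
Apply vowel harmony: debduilngngingong → debduulngngungong.
Nasal assimilation: no change.
So the correct form is debduulngngungong, option (C).
(D) debduuludngungong is wrong: it uses remote past instead of future for tense.
(B) debduungngungong is wrong: it uses indicative instead of subjunctive for mood.
(A) debduulngongngung is wrong: it has the affixes in the wrong order.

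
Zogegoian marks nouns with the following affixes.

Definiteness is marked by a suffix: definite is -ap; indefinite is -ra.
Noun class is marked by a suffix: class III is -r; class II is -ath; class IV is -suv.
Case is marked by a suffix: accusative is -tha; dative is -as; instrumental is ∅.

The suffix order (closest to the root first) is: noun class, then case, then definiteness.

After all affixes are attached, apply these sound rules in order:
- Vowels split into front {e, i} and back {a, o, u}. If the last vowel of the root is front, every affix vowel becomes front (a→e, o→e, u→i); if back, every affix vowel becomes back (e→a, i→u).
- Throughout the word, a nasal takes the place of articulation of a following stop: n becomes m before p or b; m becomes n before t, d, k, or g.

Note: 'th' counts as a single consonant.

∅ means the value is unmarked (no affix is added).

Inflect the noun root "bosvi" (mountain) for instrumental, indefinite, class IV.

bosvisivre

Attach noun class class IV -suv → bosvisuv.
case = instrumental: zero marking, form stays bosvisuv.
Attach definiteness indefinite -ra → bosvisuvra.
Apply vowel harmony: bosvisuvra → bosvisivre.
Nasal assimilation: no change.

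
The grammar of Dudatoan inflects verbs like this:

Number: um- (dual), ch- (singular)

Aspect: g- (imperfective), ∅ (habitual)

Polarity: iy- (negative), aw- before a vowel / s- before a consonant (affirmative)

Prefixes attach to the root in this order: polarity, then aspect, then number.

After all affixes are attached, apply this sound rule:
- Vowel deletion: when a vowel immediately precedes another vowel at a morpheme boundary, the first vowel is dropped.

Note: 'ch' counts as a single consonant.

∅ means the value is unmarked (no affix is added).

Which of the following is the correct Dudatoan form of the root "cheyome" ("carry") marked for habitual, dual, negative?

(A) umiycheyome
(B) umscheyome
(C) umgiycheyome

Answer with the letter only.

A

Attach polarity negative iy- → iycheyome.
aspect = habitual: zero marking, form stays iycheyome.
Attach number dual um- → umiycheyome.
Vowel deletion: no change.
So the correct form is umiycheyome, option (A).
(C) umgiycheyome is wrong: it uses imperfective instead of habitual for aspect.
(B) umscheyome is wrong: it uses affirmative instead of negative for polarity.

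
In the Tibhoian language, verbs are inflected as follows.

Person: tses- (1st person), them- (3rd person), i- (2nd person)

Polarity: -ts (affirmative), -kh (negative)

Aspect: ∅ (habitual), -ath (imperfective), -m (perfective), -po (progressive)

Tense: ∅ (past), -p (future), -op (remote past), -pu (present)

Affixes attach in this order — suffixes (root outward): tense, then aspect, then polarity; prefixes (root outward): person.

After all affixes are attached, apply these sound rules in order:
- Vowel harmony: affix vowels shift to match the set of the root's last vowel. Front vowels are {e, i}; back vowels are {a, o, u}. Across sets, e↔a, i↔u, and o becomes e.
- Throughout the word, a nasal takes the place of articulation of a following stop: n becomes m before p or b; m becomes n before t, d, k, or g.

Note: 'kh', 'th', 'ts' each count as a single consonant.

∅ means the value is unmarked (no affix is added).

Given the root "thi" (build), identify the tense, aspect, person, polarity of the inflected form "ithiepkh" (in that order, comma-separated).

remote past, habitual, 2nd person, negative

Segment: i-thi-op-kh.
tense: -op → remote past.
aspect: ∅ → habitual.
person: i- → 2nd person.
polarity: -kh → negative.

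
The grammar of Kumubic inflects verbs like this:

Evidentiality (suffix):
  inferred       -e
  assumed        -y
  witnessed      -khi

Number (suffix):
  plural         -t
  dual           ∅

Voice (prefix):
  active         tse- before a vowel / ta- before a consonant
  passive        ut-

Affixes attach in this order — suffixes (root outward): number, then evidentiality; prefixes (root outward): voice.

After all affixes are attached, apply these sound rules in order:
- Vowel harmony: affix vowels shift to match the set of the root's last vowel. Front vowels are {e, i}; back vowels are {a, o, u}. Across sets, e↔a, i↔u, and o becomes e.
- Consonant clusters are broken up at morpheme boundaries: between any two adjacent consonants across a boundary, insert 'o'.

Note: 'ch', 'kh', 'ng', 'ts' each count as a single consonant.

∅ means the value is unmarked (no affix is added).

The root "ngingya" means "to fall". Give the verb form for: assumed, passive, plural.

utongingyatoy

Attach voice passive ut- → utngingya.
Attach number plural -t → utngingyat.
Attach evidentiality assumed -y → utngingyaty.
Vowel harmony: no change.
Apply epenthesis: utngingyaty → utongingyatoy.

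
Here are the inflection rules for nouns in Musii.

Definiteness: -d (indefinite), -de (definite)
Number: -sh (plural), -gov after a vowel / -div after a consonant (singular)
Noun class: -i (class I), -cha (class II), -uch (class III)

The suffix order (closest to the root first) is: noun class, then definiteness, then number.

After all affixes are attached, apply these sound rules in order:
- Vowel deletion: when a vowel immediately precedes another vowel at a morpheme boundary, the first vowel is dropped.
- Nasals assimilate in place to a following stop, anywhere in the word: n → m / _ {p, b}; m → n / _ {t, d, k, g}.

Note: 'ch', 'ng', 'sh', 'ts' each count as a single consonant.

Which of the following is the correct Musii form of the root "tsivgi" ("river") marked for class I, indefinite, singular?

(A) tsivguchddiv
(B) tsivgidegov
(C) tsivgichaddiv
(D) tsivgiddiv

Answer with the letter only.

D

Attach noun class class I -i → tsivgii.
Attach definiteness indefinite -d → tsivgiid.
Attach number singular -div (after consonant 'd') → tsivgiiddiv.
Apply vowel deletion: tsivgiiddiv → tsivgiddiv.
Nasal assimilation: no change.
So the correct form is tsivgiddiv, option (D).
(C) tsivgichaddiv is wrong: it uses class II instead of class I for noun class.
(B) tsivgidegov is wrong: it uses definite instead of indefinite for definiteness.
(A) tsivguchddiv is wrong: it uses class III instead of class I for noun class.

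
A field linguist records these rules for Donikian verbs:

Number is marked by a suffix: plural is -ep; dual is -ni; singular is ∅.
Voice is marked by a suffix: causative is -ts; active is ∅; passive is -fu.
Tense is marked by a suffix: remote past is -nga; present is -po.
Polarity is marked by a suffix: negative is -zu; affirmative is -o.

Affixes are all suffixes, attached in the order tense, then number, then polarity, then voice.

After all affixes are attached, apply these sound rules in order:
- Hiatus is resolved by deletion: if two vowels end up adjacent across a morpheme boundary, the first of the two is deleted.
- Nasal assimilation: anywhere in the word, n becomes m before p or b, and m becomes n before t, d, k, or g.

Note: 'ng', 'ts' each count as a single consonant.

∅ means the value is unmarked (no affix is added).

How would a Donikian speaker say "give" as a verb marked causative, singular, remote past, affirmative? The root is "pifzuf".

Attach tense remote past -nga → pifzufnga.
number = singular: zero marking, form stays pifzufnga.
Attach polarity affirmative -o → pifzufngao.
Attach voice causative -ts → pifzufngaots.
Apply vowel deletion: pifzufngaots → pifzufngots.
Nasal assimilation: no change.

pifzufngots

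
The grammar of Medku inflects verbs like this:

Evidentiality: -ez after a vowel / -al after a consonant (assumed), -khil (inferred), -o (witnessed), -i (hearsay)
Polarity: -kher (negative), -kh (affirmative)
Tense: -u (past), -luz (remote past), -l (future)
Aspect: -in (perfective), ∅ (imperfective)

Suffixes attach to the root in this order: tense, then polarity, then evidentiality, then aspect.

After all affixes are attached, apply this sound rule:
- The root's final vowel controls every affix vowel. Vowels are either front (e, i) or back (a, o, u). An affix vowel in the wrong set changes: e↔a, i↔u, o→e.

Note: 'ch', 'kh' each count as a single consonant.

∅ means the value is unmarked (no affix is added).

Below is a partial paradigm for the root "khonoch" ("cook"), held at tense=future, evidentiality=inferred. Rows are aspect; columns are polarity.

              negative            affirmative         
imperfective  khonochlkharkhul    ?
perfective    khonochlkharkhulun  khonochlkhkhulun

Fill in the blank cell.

khonochlkhkhul

Attach tense future -l → khonochl.
Attach polarity affirmative -kh → khonochlkh.
Attach evidentiality inferred -khil → khonochlkhkhil.
aspect = imperfective: zero marking, form stays khonochlkhkhil.
Apply vowel harmony: khonochlkhkhil → khonochlkhkhul.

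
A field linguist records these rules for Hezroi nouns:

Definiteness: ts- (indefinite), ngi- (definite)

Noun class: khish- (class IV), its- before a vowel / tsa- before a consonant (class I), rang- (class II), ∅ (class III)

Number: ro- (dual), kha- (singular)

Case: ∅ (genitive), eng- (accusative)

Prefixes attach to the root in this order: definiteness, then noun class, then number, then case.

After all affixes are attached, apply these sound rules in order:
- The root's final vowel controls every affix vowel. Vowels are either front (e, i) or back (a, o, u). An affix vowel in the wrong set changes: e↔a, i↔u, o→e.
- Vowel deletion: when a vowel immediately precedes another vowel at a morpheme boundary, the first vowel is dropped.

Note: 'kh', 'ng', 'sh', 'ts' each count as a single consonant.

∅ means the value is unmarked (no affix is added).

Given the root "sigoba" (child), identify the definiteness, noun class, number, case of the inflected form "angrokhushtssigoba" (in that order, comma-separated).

indefinite, class IV, dual, accusative

Segment: eng-ro-khish-ts-sigoba.
definiteness: ts- → indefinite.
noun class: khish- → class IV.
number: ro- → dual.
case: eng- → accusative.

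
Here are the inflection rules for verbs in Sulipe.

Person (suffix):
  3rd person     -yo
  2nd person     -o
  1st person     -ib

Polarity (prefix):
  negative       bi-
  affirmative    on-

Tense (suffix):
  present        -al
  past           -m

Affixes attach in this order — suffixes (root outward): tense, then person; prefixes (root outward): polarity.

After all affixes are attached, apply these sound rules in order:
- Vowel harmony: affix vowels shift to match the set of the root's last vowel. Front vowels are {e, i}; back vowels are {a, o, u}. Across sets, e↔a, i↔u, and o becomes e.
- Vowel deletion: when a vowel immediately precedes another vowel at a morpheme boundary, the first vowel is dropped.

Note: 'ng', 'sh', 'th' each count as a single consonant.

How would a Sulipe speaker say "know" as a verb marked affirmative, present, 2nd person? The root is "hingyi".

Attach tense present -al → hingyial.
Attach polarity affirmative on- → onhingyial.
Attach person 2nd person -o → onhingyialo.
Apply vowel harmony: onhingyialo → enhingyiele.
Apply vowel deletion: enhingyiele → enhingyele.

enhingyele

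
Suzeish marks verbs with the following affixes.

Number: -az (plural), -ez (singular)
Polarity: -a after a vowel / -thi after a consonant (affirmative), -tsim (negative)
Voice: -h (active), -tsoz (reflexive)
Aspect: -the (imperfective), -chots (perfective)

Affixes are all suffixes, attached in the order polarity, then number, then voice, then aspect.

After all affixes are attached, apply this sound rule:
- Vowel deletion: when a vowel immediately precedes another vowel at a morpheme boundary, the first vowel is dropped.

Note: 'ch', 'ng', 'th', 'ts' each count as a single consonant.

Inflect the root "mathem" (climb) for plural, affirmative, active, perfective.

Attach polarity affirmative -thi (after consonant 'm') → mathemthi.
Attach number plural -az → mathemthiaz.
Attach voice active -h → mathemthiazh.
Attach aspect perfective -chots → mathemthiazhchots.
Apply vowel deletion: mathemthiazhchots → mathemthazhchots.

mathemthazhchots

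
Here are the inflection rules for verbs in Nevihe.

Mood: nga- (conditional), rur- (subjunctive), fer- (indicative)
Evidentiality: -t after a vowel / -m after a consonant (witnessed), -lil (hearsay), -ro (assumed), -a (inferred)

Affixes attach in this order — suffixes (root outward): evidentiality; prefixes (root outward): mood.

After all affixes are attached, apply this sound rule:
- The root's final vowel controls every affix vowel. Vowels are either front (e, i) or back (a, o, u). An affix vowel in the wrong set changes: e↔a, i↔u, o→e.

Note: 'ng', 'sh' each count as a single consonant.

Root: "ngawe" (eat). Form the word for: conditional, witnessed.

ngengawet

Attach evidentiality witnessed -t (after vowel 'e') → ngawet.
Attach mood conditional nga- → ngangawet.
Apply vowel harmony: ngangawet → ngengawet.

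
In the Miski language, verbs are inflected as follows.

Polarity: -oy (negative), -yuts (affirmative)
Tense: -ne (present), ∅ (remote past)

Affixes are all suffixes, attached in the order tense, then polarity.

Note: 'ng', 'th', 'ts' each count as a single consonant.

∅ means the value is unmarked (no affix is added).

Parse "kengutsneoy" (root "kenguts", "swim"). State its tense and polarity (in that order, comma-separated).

Segment: kenguts-ne-oy.
tense: -ne → present.
polarity: -oy → negative.

present, negative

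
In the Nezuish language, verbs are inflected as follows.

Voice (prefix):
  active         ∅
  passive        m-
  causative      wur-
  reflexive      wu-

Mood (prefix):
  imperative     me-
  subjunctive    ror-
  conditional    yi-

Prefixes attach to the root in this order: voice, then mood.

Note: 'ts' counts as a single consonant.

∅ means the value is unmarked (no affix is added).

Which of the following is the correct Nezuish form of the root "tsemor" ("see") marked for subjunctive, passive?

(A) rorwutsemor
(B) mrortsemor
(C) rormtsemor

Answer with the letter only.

Attach voice passive m- → mtsemor.
Attach mood subjunctive ror- → rormtsemor.
So the correct form is rormtsemor, option (C).
(B) mrortsemor is wrong: it has the affixes in the wrong order.
(A) rorwutsemor is wrong: it uses reflexive instead of passive for voice.

C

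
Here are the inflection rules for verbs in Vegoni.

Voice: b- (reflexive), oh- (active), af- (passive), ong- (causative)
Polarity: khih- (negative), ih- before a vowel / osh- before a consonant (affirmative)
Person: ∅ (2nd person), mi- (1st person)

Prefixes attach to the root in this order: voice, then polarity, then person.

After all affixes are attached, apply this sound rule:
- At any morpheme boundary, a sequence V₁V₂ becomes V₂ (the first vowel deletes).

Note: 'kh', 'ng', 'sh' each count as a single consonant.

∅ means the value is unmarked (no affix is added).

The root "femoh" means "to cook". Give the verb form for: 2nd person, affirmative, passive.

Attach voice passive af- → affemoh.
Attach polarity affirmative ih- (before vowel 'a') → ihaffemoh.
person = 2nd person: zero marking, form stays ihaffemoh.
Vowel deletion: no change.

ihaffemoh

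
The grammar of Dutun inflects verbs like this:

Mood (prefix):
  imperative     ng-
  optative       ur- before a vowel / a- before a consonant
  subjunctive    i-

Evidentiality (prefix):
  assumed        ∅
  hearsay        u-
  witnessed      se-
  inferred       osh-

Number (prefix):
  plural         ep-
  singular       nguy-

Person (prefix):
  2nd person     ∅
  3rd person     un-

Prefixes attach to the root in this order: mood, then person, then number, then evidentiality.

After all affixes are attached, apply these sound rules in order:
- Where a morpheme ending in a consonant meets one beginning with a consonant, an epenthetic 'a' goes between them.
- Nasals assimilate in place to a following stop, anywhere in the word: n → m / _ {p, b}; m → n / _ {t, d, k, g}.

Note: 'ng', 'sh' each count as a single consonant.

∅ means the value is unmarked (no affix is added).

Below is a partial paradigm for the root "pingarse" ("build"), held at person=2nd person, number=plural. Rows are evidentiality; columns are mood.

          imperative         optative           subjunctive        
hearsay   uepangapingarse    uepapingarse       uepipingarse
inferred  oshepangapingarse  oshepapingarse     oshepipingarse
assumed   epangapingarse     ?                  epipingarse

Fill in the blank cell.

epapingarse

Attach mood optative a- (before consonant 'p') → apingarse.
person = 2nd person: zero marking, form stays apingarse.
Attach number plural ep- → epapingarse.
evidentiality = assumed: zero marking, form stays epapingarse.
Epenthesis: no change.
Nasal assimilation: no change.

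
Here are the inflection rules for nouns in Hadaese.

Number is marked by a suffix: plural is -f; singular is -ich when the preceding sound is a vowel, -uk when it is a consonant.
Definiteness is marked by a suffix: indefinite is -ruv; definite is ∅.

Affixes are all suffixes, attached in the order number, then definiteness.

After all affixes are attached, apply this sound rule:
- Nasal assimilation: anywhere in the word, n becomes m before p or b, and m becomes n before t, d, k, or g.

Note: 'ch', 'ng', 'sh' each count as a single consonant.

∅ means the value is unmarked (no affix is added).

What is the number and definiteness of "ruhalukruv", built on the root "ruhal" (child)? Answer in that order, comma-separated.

Segment: ruhal-uk-ruv.
number: -ich/uk → singular.
definiteness: -ruv → indefinite.

singular, indefinite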